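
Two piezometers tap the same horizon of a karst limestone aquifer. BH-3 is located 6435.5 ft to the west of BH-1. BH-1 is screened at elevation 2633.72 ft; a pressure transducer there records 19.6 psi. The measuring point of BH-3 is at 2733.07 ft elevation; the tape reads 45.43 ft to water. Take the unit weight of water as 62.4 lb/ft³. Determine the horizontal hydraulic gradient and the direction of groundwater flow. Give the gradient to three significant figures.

i ≈ 0.00135; groundwater flows toward the east

Pressure head at BH-1: ψ = 144·P/γ = 144 × 19.6 / 62.4 = 45.23 ft.
Total head at BH-1: h = z + ψ = 2633.72 + 45.23 = 2678.95 ft.
Total head at BH-3: h = 2733.07 − 45.43 = 2687.64 ft.
Head difference: h(BH-1) − h(BH-3) = 2678.95 − 2687.64 = -8.69 ft.
Hydraulic gradient: i = |Δh| / L = 8.69 / 6435.5 = 0.00135.
Flow is from higher to lower head: from BH-3 toward BH-1, i.e. toward the east.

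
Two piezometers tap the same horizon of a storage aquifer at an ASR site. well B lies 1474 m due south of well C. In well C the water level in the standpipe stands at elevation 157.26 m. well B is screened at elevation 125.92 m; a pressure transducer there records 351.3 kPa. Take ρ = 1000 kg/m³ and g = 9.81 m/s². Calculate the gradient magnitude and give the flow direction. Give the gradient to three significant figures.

i ≈ 0.00303; groundwater flows toward the north

Total head at well C: h = 157.26 m (water level in the piezometer is the total head).
Pressure head at well B: ψ = P/(ρg) = 351.3×1000 / (1000 × 9.81) = 35.81 m.
Total head at well B: h = z + ψ = 125.92 + 35.81 = 161.73 m.
Head difference: h(well C) − h(well B) = 157.26 − 161.73 = -4.47 m.
Hydraulic gradient: i = |Δh| / L = 4.47 / 1474 = 0.00303.
Flow is from higher to lower head: from well B toward well C, i.e. toward the north.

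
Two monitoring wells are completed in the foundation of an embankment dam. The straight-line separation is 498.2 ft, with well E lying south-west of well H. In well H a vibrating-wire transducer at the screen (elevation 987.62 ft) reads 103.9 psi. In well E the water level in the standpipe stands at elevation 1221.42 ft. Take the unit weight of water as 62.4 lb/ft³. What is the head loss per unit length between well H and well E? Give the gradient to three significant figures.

Pressure head at well H: ψ = 144·P/γ = 144 × 103.9 / 62.4 = 239.77 ft.
Total head at well H: h = z + ψ = 987.62 + 239.77 = 1227.39 ft.
Total head at well E: h = 1221.42 ft (water level in the piezometer is the total head).
Head difference: h(well H) − h(well E) = 1227.39 − 1221.42 = 5.97 ft.
Hydraulic gradient: i = |Δh| / L = 5.97 / 498.2 = 0.0120.

i ≈ 0.0120 ft/ft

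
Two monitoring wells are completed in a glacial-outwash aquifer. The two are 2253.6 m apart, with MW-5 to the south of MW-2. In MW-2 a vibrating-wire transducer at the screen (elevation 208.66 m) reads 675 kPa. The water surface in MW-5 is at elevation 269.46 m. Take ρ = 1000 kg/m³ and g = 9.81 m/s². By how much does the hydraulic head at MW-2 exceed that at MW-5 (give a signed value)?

Pressure head at MW-2: ψ = P/(ρg) = 675×1000 / (1000 × 9.81) = 68.81 m.
Total head at MW-2: h = z + ψ = 208.66 + 68.81 = 277.47 m.
Total head at MW-5: h = 269.46 m (water level in the piezometer is the total head).
Head difference: h(MW-2) − h(MW-5) = 277.47 − 269.46 = 8.01 m.

Δh ≈ 8.01 m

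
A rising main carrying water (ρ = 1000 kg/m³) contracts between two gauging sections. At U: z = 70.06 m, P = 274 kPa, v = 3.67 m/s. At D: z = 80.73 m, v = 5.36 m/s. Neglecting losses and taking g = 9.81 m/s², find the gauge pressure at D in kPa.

P₂ ≈ 162 kPa

Pressure head at U: ψ₁ = P₁/(ρg) = 274×1000 / (1000 × 9.81) = 27.93 m.
Velocity heads: v₁²/2g = 3.67²/19.62 = 0.686 m; v₂²/2g = 5.36²/19.62 = 1.464 m.
Total head H = z₁ + ψ₁ + v₁²/2g = 70.06 + 27.93 + 0.686 = 98.68 m.
ψ₂ = H − z₂ − v₂²/2g = 98.68 − 80.73 − 1.464 = 16.49 m.
P₂ = ρgψ₂ = 1000 × 9.81 × 16.49 ≈ 162 kPa.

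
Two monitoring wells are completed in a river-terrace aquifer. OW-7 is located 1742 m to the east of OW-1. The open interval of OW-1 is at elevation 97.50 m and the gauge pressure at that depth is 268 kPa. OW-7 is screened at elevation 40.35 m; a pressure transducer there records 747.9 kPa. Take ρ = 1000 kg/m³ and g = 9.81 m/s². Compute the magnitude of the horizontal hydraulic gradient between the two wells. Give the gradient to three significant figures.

i ≈ 0.00472

Pressure head at OW-1: ψ = P/(ρg) = 268×1000 / (1000 × 9.81) = 27.32 m.
Total head at OW-1: h = z + ψ = 97.50 + 27.32 = 124.82 m.
Pressure head at OW-7: ψ = P/(ρg) = 747.9×1000 / (1000 × 9.81) = 76.24 m.
Total head at OW-7: h = z + ψ = 40.35 + 76.24 = 116.59 m.
Head difference: h(OW-1) − h(OW-7) = 124.82 − 116.59 = 8.23 m.
Hydraulic gradient: i = |Δh| / L = 8.23 / 1742 = 0.00472.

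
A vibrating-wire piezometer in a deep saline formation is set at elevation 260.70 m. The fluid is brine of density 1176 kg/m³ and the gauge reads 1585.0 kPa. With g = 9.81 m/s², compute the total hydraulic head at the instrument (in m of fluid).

ψ = P/(ρg) = 1585.0×1000 / (1176 × 9.81) = 137.39 m.
h = z + ψ = 260.70 + 137.39 = 398.09 m.

h ≈ 398.09 m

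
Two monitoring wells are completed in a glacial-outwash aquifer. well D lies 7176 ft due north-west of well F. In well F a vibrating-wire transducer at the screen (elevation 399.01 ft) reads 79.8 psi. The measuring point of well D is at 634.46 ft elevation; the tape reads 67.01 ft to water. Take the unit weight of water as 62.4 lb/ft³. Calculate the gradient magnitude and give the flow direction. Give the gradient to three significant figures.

Pressure head at well F: ψ = 144·P/γ = 144 × 79.8 / 62.4 = 184.15 ft.
Total head at well F: h = z + ψ = 399.01 + 184.15 = 583.16 ft.
Total head at well D: h = 634.46 − 67.01 = 567.45 ft.
Head difference: h(well F) − h(well D) = 583.16 − 567.45 = 15.71 ft.
Hydraulic gradient: i = |Δh| / L = 15.71 / 7176 = 0.00219.
Flow is from higher to lower head: from well F toward well D, i.e. toward the north-west.

i ≈ 0.00219; groundwater flows toward the north-west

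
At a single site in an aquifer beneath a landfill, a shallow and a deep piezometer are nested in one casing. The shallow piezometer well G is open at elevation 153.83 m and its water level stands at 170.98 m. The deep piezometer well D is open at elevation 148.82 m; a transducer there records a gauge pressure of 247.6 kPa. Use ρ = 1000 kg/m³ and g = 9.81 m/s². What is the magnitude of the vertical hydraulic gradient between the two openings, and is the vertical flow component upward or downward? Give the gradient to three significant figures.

|i_v| ≈ 0.615; vertical flow is upward

Total head at well G: h = 170.98 m (water level in the standpipe).
Pressure head at well D: ψ = P/(ρg) = 247.6×1000 / (1000 × 9.81) = 25.24 m.
Total head at well D: h = z + ψ = 148.82 + 25.24 = 174.06 m.
Δh = h(well G) − h(well D) = 170.98 − 174.06 = -3.08 m.
Vertical separation Δz = 153.83 − 148.82 = 5.01 m.
|i_v| = |Δh| / Δz = 3.08 / 5.01 = 0.615.
Head is higher in the deep piezometer, so vertical flow is upward (discharge condition).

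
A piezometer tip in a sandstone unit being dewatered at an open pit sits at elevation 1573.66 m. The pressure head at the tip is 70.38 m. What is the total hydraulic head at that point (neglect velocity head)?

h = z + ψ = 1573.66 + 70.38 = 1644.04 m.

h ≈ 1644.04 m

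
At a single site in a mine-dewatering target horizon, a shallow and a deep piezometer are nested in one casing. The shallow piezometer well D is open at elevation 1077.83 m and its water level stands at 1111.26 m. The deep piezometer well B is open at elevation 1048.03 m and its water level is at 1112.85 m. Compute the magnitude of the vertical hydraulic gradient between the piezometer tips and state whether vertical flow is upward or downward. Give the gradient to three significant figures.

|i_v| ≈ 0.0534; vertical flow is upward

Total head at well D: h = 1111.26 m (water level in the standpipe).
Total head at well B: h = 1112.85 m.
Δh = h(well D) − h(well B) = 1111.26 − 1112.85 = -1.59 m.
Vertical separation Δz = 1077.83 − 1048.03 = 29.80 m.
|i_v| = |Δh| / Δz = 1.59 / 29.80 = 0.0534.
Head is higher in the deep piezometer, so vertical flow is upward (discharge condition).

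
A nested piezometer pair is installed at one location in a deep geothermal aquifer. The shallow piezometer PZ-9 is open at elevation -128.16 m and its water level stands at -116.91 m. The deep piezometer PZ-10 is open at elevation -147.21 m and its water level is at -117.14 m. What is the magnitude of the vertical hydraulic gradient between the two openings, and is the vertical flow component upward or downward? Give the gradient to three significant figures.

Total head at PZ-9: h = -116.91 m (water level in the standpipe).
Total head at PZ-10: h = -117.14 m.
Δh = h(PZ-9) − h(PZ-10) = -116.91 − (-117.14) = 0.23 m.
Vertical separation Δz = -128.16 − (-147.21) = 19.05 m.
|i_v| = |Δh| / Δz = 0.23 / 19.05 = 0.0121.
Head is higher in the shallow piezometer, so vertical flow is downward (recharge condition).

|i_v| ≈ 0.0121; vertical flow is downward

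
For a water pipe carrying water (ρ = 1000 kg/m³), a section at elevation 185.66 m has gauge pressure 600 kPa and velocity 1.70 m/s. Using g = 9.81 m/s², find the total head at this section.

h ≈ 246.97 m

Pressure head ψ = P/(ρg) = 600×1000 / (1000 × 9.81) = 61.16 m.
Velocity head = v²/(2g) = 1.70² / (2 × 9.81) = 0.147 m.
h = z + ψ + v²/(2g) = 185.66 + 61.16 + 0.147 = 246.97 m.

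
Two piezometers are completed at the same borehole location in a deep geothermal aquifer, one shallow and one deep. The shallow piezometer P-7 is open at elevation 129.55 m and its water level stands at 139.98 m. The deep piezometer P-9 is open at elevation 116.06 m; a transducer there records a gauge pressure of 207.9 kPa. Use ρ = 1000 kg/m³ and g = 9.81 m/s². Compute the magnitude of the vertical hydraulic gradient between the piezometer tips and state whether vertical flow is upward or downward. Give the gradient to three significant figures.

|i_v| ≈ 0.202; vertical flow is downward

Total head at P-7: h = 139.98 m (water level in the standpipe).
Pressure head at P-9: ψ = P/(ρg) = 207.9×1000 / (1000 × 9.81) = 21.19 m.
Total head at P-9: h = z + ψ = 116.06 + 21.19 = 137.25 m.
Δh = h(P-7) − h(P-9) = 139.98 − 137.25 = 2.73 m.
Vertical separation Δz = 129.55 − 116.06 = 13.49 m.
|i_v| = |Δh| / Δz = 2.73 / 13.49 = 0.202.
Head is higher in the shallow piezometer, so vertical flow is downward (recharge condition).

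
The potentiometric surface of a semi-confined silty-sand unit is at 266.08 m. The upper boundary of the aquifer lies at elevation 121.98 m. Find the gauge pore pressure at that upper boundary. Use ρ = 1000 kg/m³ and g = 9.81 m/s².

P ≈ 1410 kPa

Pressure head at the aquifer top: ψ = h − z = 266.08 − 121.98 = 144.10 m.
P = ρgψ = 1000 × 9.81 × 144.10 = 1413621 Pa ≈ 1410 kPa.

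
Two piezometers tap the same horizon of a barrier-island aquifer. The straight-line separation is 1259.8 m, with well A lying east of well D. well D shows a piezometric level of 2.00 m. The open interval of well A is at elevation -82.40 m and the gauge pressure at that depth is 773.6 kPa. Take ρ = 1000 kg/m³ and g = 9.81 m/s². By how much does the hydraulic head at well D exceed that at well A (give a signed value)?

Δh ≈ 5.54 m

Total head at well D: h = 2.00 m (water level in the piezometer is the total head).
Pressure head at well A: ψ = P/(ρg) = 773.6×1000 / (1000 × 9.81) = 78.86 m.
Total head at well A: h = z + ψ = -82.40 + 78.86 = -3.54 m.
Head difference: h(well D) − h(well A) = 2.00 − (-3.54) = 5.54 m.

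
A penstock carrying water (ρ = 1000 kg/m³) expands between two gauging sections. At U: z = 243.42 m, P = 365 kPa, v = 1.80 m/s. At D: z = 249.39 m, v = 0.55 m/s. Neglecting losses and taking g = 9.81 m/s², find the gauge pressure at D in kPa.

Pressure head at U: ψ₁ = P₁/(ρg) = 365×1000 / (1000 × 9.81) = 37.21 m.
Velocity heads: v₁²/2g = 1.80²/19.62 = 0.165 m; v₂²/2g = 0.55²/19.62 = 0.015 m.
Total head H = z₁ + ψ₁ + v₁²/2g = 243.42 + 37.21 + 0.165 = 280.80 m.
ψ₂ = H − z₂ − v₂²/2g = 280.80 − 249.39 − 0.015 = 31.40 m.
P₂ = ρgψ₂ = 1000 × 9.81 × 31.40 ≈ 308 kPa.

P₂ ≈ 308 kPa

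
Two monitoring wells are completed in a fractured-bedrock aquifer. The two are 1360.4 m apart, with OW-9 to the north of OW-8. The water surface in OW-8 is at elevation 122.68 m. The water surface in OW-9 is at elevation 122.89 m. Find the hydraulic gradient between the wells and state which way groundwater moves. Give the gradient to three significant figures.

Total head at OW-8: h = 122.68 m (water level in the piezometer is the total head).
Total head at OW-9: h = 122.89 m (water level in the piezometer is the total head).
Head difference: h(OW-8) − h(OW-9) = 122.68 − 122.89 = -0.21 m.
Hydraulic gradient: i = |Δh| / L = 0.21 / 1360.4 = 0.000154.
Flow is from higher to lower head: from OW-9 toward OW-8, i.e. toward the south.

i ≈ 0.000154; groundwater flows toward the south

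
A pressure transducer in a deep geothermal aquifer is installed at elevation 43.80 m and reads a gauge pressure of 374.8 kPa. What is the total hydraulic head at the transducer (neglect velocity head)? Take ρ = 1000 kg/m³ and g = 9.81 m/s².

ψ = P/(ρg) = 374.8×1000 / (1000 × 9.81) = 38.21 m.
h = z + ψ = 43.80 + 38.21 = 82.01 m.

h ≈ 82.01 m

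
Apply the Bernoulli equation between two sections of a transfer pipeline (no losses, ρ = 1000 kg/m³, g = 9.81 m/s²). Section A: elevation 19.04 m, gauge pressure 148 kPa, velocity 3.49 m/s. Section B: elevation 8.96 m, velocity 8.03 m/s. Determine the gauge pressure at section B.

Pressure head at A: ψ₁ = P₁/(ρg) = 148×1000 / (1000 × 9.81) = 15.09 m.
Velocity heads: v₁²/2g = 3.49²/19.62 = 0.621 m; v₂²/2g = 8.03²/19.62 = 3.286 m.
Total head H = z₁ + ψ₁ + v₁²/2g = 19.04 + 15.09 + 0.621 = 34.75 m.
ψ₂ = H − z₂ − v₂²/2g = 34.75 − 8.96 − 3.286 = 22.50 m.
P₂ = ρgψ₂ = 1000 × 9.81 × 22.50 ≈ 221 kPa.

P₂ ≈ 221 kPa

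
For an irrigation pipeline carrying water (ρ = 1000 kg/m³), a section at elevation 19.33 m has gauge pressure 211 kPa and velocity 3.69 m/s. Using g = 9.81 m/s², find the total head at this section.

Pressure head ψ = P/(ρg) = 211×1000 / (1000 × 9.81) = 21.51 m.
Velocity head = v²/(2g) = 3.69² / (2 × 9.81) = 0.694 m.
h = z + ψ + v²/(2g) = 19.33 + 21.51 + 0.694 = 41.53 m.

h ≈ 41.53 m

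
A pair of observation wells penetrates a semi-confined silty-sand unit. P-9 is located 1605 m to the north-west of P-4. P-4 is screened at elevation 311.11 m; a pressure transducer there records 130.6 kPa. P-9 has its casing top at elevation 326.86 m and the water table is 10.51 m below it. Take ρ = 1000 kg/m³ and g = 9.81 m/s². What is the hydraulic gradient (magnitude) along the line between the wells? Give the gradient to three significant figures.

Pressure head at P-4: ψ = P/(ρg) = 130.6×1000 / (1000 × 9.81) = 13.31 m.
Total head at P-4: h = z + ψ = 311.11 + 13.31 = 324.42 m.
Total head at P-9: h = 326.86 − 10.51 = 316.35 m.
Head difference: h(P-4) − h(P-9) = 324.42 − 316.35 = 8.07 m.
Hydraulic gradient: i = |Δh| / L = 8.07 / 1605 = 0.00503.

i ≈ 0.00503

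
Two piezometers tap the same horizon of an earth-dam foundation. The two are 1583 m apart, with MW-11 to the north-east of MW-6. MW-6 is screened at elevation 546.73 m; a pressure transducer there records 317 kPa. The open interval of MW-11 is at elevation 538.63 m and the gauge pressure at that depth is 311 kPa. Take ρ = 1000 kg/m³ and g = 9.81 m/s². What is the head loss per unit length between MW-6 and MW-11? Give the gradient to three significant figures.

Pressure head at MW-6: ψ = P/(ρg) = 317×1000 / (1000 × 9.81) = 32.31 m.
Total head at MW-6: h = z + ψ = 546.73 + 32.31 = 579.04 m.
Pressure head at MW-11: ψ = P/(ρg) = 311×1000 / (1000 × 9.81) = 31.70 m.
Total head at MW-11: h = z + ψ = 538.63 + 31.70 = 570.33 m.
Head difference: h(MW-6) − h(MW-11) = 579.04 − 570.33 = 8.71 m.
Hydraulic gradient: i = |Δh| / L = 8.71 / 1583 = 0.00550.

i ≈ 0.00550 m/m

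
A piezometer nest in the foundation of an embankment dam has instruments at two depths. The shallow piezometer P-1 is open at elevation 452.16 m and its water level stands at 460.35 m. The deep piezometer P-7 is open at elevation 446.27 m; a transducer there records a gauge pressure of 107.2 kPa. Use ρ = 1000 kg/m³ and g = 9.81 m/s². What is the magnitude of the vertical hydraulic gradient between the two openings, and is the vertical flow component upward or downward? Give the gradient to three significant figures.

|i_v| ≈ 0.535; vertical flow is downward

Total head at P-1: h = 460.35 m (water level in the standpipe).
Pressure head at P-7: ψ = P/(ρg) = 107.2×1000 / (1000 × 9.81) = 10.93 m.
Total head at P-7: h = z + ψ = 446.27 + 10.93 = 457.20 m.
Δh = h(P-1) − h(P-7) = 460.35 − 457.20 = 3.15 m.
Vertical separation Δz = 452.16 − 446.27 = 5.89 m.
|i_v| = |Δh| / Δz = 3.15 / 5.89 = 0.535.
Head is higher in the shallow piezometer, so vertical flow is downward (recharge condition).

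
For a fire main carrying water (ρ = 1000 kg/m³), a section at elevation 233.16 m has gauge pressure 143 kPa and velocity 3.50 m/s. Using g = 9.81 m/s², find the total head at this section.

Pressure head ψ = P/(ρg) = 143×1000 / (1000 × 9.81) = 14.58 m.
Velocity head = v²/(2g) = 3.50² / (2 × 9.81) = 0.624 m.
h = z + ψ + v²/(2g) = 233.16 + 14.58 + 0.624 = 248.36 m.

h ≈ 248.36 m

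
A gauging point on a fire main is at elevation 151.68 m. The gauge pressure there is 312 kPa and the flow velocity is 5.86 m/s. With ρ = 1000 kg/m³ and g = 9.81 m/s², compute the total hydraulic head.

h ≈ 185.23 m

Pressure head ψ = P/(ρg) = 312×1000 / (1000 × 9.81) = 31.80 m.
Velocity head = v²/(2g) = 5.86² / (2 × 9.81) = 1.750 m.
h = z + ψ + v²/(2g) = 151.68 + 31.80 + 1.750 = 185.23 m.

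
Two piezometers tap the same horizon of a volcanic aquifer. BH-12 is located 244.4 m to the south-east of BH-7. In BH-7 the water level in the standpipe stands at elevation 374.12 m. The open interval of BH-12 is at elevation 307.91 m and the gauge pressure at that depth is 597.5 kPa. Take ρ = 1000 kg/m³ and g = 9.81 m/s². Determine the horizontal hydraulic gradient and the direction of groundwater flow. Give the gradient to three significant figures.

i ≈ 0.0217; groundwater flows toward the south-east

Total head at BH-7: h = 374.12 m (water level in the piezometer is the total head).
Pressure head at BH-12: ψ = P/(ρg) = 597.5×1000 / (1000 × 9.81) = 60.91 m.
Total head at BH-12: h = z + ψ = 307.91 + 60.91 = 368.82 m.
Head difference: h(BH-7) − h(BH-12) = 374.12 − 368.82 = 5.30 m.
Hydraulic gradient: i = |Δh| / L = 5.30 / 244.4 = 0.0217.
Flow is from higher to lower head: from BH-7 toward BH-12, i.e. toward the south-east.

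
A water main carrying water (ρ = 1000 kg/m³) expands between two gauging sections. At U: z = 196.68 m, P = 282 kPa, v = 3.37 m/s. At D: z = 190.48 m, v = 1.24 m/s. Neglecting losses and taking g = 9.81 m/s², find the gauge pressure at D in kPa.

Pressure head at U: ψ₁ = P₁/(ρg) = 282×1000 / (1000 × 9.81) = 28.75 m.
Velocity heads: v₁²/2g = 3.37²/19.62 = 0.579 m; v₂²/2g = 1.24²/19.62 = 0.078 m.
Total head H = z₁ + ψ₁ + v₁²/2g = 196.68 + 28.75 + 0.579 = 226.01 m.
ψ₂ = H − z₂ − v₂²/2g = 226.01 − 190.48 − 0.078 = 35.45 m.
P₂ = ρgψ₂ = 1000 × 9.81 × 35.45 ≈ 348 kPa.

P₂ ≈ 348 kPa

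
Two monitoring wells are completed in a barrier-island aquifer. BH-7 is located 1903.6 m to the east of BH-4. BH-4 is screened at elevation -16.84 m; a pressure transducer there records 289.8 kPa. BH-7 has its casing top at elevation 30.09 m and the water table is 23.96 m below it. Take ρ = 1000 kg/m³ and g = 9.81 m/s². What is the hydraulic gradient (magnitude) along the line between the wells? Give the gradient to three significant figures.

Pressure head at BH-4: ψ = P/(ρg) = 289.8×1000 / (1000 × 9.81) = 29.54 m.
Total head at BH-4: h = z + ψ = -16.84 + 29.54 = 12.70 m.
Total head at BH-7: h = 30.09 − 23.96 = 6.13 m.
Head difference: h(BH-4) − h(BH-7) = 12.70 − 6.13 = 6.57 m.
Hydraulic gradient: i = |Δh| / L = 6.57 / 1903.6 = 0.00345.

i ≈ 0.00345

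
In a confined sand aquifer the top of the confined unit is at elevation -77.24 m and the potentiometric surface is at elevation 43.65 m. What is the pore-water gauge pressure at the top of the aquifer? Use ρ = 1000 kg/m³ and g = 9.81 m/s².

Pressure head at the aquifer top: ψ = h − z = 43.65 − (-77.24) = 120.89 m.
P = ρgψ = 1000 × 9.81 × 120.89 = 1185931 Pa ≈ 1190 kPa.

P ≈ 1190 kPa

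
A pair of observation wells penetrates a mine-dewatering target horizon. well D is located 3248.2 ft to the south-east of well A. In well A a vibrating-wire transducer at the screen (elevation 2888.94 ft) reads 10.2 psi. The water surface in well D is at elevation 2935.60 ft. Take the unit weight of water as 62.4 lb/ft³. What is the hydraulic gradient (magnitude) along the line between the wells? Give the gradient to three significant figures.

Pressure head at well A: ψ = 144·P/γ = 144 × 10.2 / 62.4 = 23.54 ft.
Total head at well A: h = z + ψ = 2888.94 + 23.54 = 2912.48 ft.
Total head at well D: h = 2935.60 ft (water level in the piezometer is the total head).
Head difference: h(well A) − h(well D) = 2912.48 − 2935.60 = -23.12 ft.
Hydraulic gradient: i = |Δh| / L = 23.12 / 3248.2 = 0.00712.

i ≈ 0.00712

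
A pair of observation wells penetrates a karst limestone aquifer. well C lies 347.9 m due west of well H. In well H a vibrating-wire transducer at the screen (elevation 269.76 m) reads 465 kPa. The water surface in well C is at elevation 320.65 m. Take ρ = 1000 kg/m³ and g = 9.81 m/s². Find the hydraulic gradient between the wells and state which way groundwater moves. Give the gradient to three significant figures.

i ≈ 0.0100; groundwater flows toward the east

Pressure head at well H: ψ = P/(ρg) = 465×1000 / (1000 × 9.81) = 47.40 m.
Total head at well H: h = z + ψ = 269.76 + 47.40 = 317.16 m.
Total head at well C: h = 320.65 m (water level in the piezometer is the total head).
Head difference: h(well H) − h(well C) = 317.16 − 320.65 = -3.49 m.
Hydraulic gradient: i = |Δh| / L = 3.49 / 347.9 = 0.0100.
Flow is from higher to lower head: from well C toward well H, i.e. toward the east.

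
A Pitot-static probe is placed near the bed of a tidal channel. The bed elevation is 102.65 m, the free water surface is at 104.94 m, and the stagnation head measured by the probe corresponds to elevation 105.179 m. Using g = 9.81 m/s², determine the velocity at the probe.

v ≈ 2.17 m/s

Near the bed, under hydrostatic conditions, the piezometric head (z + ψ) equals the free-surface elevation, 104.94 m.
Velocity head = total − piezometric = 105.179 − 104.94 = 0.239 m.
v = √(2g·h_v) = √(2 × 9.81 × 0.239) = 2.17 m/s.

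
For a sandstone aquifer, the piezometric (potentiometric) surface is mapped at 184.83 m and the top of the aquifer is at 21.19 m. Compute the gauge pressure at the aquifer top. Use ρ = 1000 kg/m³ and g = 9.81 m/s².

Pressure head at the aquifer top: ψ = h − z = 184.83 − 21.19 = 163.64 m.
P = ρgψ = 1000 × 9.81 × 163.64 = 1605308 Pa ≈ 1610 kPa.

P ≈ 1610 kPa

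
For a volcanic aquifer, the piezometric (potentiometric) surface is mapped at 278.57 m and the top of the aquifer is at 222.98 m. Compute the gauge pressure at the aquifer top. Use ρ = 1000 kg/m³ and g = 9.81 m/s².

Pressure head at the aquifer top: ψ = h − z = 278.57 − 222.98 = 55.59 m.
P = ρgψ = 1000 × 9.81 × 55.59 = 545338 Pa ≈ 545 kPa.

P ≈ 545 kPa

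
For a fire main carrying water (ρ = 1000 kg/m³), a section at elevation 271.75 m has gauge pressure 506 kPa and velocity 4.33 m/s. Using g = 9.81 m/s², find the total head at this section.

Pressure head ψ = P/(ρg) = 506×1000 / (1000 × 9.81) = 51.58 m.
Velocity head = v²/(2g) = 4.33² / (2 × 9.81) = 0.956 m.
h = z + ψ + v²/(2g) = 271.75 + 51.58 + 0.956 = 324.29 m.

h ≈ 324.29 m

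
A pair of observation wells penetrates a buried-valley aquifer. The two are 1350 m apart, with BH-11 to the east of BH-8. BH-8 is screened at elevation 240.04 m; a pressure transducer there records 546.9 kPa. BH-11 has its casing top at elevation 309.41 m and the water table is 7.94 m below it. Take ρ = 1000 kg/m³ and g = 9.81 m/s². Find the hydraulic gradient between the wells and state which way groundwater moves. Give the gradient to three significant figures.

Pressure head at BH-8: ψ = P/(ρg) = 546.9×1000 / (1000 × 9.81) = 55.75 m.
Total head at BH-8: h = z + ψ = 240.04 + 55.75 = 295.79 m.
Total head at BH-11: h = 309.41 − 7.94 = 301.47 m.
Head difference: h(BH-8) − h(BH-11) = 295.79 − 301.47 = -5.68 m.
Hydraulic gradient: i = |Δh| / L = 5.68 / 1350 = 0.00421.
Flow is from higher to lower head: from BH-11 toward BH-8, i.e. toward the west.

i ≈ 0.00421; groundwater flows toward the west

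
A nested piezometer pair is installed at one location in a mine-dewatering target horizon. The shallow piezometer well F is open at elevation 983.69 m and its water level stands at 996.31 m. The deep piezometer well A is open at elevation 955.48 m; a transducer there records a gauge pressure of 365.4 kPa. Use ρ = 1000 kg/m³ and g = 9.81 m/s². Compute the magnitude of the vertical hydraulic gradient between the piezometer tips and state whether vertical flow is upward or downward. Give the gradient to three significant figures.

|i_v| ≈ 0.127; vertical flow is downward

Total head at well F: h = 996.31 m (water level in the standpipe).
Pressure head at well A: ψ = P/(ρg) = 365.4×1000 / (1000 × 9.81) = 37.25 m.
Total head at well A: h = z + ψ = 955.48 + 37.25 = 992.73 m.
Δh = h(well F) − h(well A) = 996.31 − 992.73 = 3.58 m.
Vertical separation Δz = 983.69 − 955.48 = 28.21 m.
|i_v| = |Δh| / Δz = 3.58 / 28.21 = 0.127.
Head is higher in the shallow piezometer, so vertical flow is downward (recharge condition).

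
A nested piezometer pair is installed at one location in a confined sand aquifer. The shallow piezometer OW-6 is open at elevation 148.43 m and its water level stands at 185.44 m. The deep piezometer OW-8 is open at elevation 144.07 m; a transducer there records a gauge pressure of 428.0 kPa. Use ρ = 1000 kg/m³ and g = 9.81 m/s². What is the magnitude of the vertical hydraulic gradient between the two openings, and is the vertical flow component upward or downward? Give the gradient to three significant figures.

|i_v| ≈ 0.518; vertical flow is upward

Total head at OW-6: h = 185.44 m (water level in the standpipe).
Pressure head at OW-8: ψ = P/(ρg) = 428.0×1000 / (1000 × 9.81) = 43.63 m.
Total head at OW-8: h = z + ψ = 144.07 + 43.63 = 187.70 m.
Δh = h(OW-6) − h(OW-8) = 185.44 − 187.70 = -2.26 m.
Vertical separation Δz = 148.43 − 144.07 = 4.36 m.
|i_v| = |Δh| / Δz = 2.26 / 4.36 = 0.518.
Head is higher in the deep piezometer, so vertical flow is upward (discharge condition).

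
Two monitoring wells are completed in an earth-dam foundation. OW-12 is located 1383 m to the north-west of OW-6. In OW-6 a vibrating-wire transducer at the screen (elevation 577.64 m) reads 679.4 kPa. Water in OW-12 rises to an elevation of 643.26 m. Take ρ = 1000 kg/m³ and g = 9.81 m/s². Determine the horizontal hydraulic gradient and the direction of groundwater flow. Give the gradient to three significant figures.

i ≈ 0.00263; groundwater flows toward the north-west

Pressure head at OW-6: ψ = P/(ρg) = 679.4×1000 / (1000 × 9.81) = 69.26 m.
Total head at OW-6: h = z + ψ = 577.64 + 69.26 = 646.90 m.
Total head at OW-12: h = 643.26 m (water level in the piezometer is the total head).
Head difference: h(OW-6) − h(OW-12) = 646.90 − 643.26 = 3.64 m.
Hydraulic gradient: i = |Δh| / L = 3.64 / 1383 = 0.00263.
Flow is from higher to lower head: from OW-6 toward OW-12, i.e. toward the north-west.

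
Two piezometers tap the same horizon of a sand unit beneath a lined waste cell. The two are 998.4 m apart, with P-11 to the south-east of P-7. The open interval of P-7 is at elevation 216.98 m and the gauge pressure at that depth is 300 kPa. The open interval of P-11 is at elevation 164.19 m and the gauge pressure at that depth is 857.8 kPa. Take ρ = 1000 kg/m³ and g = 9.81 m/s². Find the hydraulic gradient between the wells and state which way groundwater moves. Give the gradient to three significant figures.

Pressure head at P-7: ψ = P/(ρg) = 300×1000 / (1000 × 9.81) = 30.58 m.
Total head at P-7: h = z + ψ = 216.98 + 30.58 = 247.56 m.
Pressure head at P-11: ψ = P/(ρg) = 857.8×1000 / (1000 × 9.81) = 87.44 m.
Total head at P-11: h = z + ψ = 164.19 + 87.44 = 251.63 m.
Head difference: h(P-7) − h(P-11) = 247.56 − 251.63 = -4.07 m.
Hydraulic gradient: i = |Δh| / L = 4.07 / 998.4 = 0.00408.
Flow is from higher to lower head: from P-11 toward P-7, i.e. toward the north-west.

i ≈ 0.00408; groundwater flows toward the north-west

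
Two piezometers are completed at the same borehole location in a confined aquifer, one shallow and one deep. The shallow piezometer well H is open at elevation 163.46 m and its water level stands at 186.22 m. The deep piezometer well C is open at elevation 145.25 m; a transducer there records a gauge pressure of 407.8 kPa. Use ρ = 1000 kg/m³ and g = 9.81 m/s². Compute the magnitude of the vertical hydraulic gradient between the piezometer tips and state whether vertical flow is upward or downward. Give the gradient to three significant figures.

|i_v| ≈ 0.0329; vertical flow is upward

Total head at well H: h = 186.22 m (water level in the standpipe).
Pressure head at well C: ψ = P/(ρg) = 407.8×1000 / (1000 × 9.81) = 41.57 m.
Total head at well C: h = z + ψ = 145.25 + 41.57 = 186.82 m.
Δh = h(well H) − h(well C) = 186.22 − 186.82 = -0.60 m.
Vertical separation Δz = 163.46 − 145.25 = 18.21 m.
|i_v| = |Δh| / Δz = 0.60 / 18.21 = 0.0329.
Head is higher in the deep piezometer, so vertical flow is upward (discharge condition).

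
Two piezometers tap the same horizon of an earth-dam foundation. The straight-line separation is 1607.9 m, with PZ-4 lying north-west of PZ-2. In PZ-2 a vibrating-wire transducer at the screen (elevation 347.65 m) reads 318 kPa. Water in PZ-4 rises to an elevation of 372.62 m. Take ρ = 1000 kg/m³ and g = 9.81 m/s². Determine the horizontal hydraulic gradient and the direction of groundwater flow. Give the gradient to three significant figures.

i ≈ 0.00463; groundwater flows toward the north-west

Pressure head at PZ-2: ψ = P/(ρg) = 318×1000 / (1000 × 9.81) = 32.42 m.
Total head at PZ-2: h = z + ψ = 347.65 + 32.42 = 380.07 m.
Total head at PZ-4: h = 372.62 m (water level in the piezometer is the total head).
Head difference: h(PZ-2) − h(PZ-4) = 380.07 − 372.62 = 7.45 m.
Hydraulic gradient: i = |Δh| / L = 7.45 / 1607.9 = 0.00463.
Flow is from higher to lower head: from PZ-2 toward PZ-4, i.e. toward the north-west.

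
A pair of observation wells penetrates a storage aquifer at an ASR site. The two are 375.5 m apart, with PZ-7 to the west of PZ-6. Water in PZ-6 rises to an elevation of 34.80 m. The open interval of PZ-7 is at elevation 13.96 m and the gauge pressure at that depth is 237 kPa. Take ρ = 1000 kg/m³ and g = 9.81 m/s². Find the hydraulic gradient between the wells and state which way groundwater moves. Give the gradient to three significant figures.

Total head at PZ-6: h = 34.80 m (water level in the piezometer is the total head).
Pressure head at PZ-7: ψ = P/(ρg) = 237×1000 / (1000 × 9.81) = 24.16 m.
Total head at PZ-7: h = z + ψ = 13.96 + 24.16 = 38.12 m.
Head difference: h(PZ-6) − h(PZ-7) = 34.80 − 38.12 = -3.32 m.
Hydraulic gradient: i = |Δh| / L = 3.32 / 375.5 = 0.00884.
Flow is from higher to lower head: from PZ-7 toward PZ-6, i.e. toward the east.

i ≈ 0.00884; groundwater flows toward the east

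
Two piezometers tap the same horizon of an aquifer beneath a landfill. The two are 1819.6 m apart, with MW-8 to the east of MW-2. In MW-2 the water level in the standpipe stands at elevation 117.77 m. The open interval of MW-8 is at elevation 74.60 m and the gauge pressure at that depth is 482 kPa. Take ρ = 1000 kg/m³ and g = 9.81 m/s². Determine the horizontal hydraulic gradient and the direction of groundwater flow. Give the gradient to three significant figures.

Total head at MW-2: h = 117.77 m (water level in the piezometer is the total head).
Pressure head at MW-8: ψ = P/(ρg) = 482×1000 / (1000 × 9.81) = 49.13 m.
Total head at MW-8: h = z + ψ = 74.60 + 49.13 = 123.73 m.
Head difference: h(MW-2) − h(MW-8) = 117.77 − 123.73 = -5.96 m.
Hydraulic gradient: i = |Δh| / L = 5.96 / 1819.6 = 0.00328.
Flow is from higher to lower head: from MW-8 toward MW-2, i.e. toward the west.

i ≈ 0.00328; groundwater flows toward the west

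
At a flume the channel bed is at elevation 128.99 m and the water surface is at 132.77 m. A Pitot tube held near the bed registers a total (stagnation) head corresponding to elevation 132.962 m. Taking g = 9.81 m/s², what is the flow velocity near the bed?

v ≈ 1.94 m/s

Near the bed, under hydrostatic conditions, the piezometric head (z + ψ) equals the free-surface elevation, 132.77 m.
Velocity head = total − piezometric = 132.962 − 132.77 = 0.192 m.
v = √(2g·h_v) = √(2 × 9.81 × 0.192) = 1.94 m/s.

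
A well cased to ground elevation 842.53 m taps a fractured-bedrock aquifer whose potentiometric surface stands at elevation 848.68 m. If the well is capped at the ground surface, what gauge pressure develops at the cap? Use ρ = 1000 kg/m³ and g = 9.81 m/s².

Head above the cap: Δh = 848.68 − 842.53 = 6.15 m.
P = ρgΔh = 1000 × 9.81 × 6.15 = 60332 Pa ≈ 60.3 kPa.

P ≈ 60.3 kPa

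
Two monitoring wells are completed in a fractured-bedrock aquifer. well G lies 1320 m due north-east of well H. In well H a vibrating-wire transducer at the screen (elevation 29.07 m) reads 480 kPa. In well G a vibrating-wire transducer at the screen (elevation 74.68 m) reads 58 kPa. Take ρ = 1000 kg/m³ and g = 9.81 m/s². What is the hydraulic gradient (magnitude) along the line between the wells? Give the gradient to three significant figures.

i ≈ 0.00196

Pressure head at well H: ψ = P/(ρg) = 480×1000 / (1000 × 9.81) = 48.93 m.
Total head at well H: h = z + ψ = 29.07 + 48.93 = 78.00 m.
Pressure head at well G: ψ = P/(ρg) = 58×1000 / (1000 × 9.81) = 5.91 m.
Total head at well G: h = z + ψ = 74.68 + 5.91 = 80.59 m.
Head difference: h(well H) − h(well G) = 78.00 − 80.59 = -2.59 m.
Hydraulic gradient: i = |Δh| / L = 2.59 / 1320 = 0.00196.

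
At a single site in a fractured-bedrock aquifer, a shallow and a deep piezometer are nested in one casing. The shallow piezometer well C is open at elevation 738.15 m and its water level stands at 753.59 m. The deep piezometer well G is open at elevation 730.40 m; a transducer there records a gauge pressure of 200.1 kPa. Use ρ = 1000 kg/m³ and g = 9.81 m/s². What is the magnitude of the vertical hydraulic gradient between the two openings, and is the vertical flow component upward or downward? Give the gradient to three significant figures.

Total head at well C: h = 753.59 m (water level in the standpipe).
Pressure head at well G: ψ = P/(ρg) = 200.1×1000 / (1000 × 9.81) = 20.40 m.
Total head at well G: h = z + ψ = 730.40 + 20.40 = 750.80 m.
Δh = h(well C) − h(well G) = 753.59 − 750.80 = 2.79 m.
Vertical separation Δz = 738.15 − 730.40 = 7.75 m.
|i_v| = |Δh| / Δz = 2.79 / 7.75 = 0.360.
Head is higher in the shallow piezometer, so vertical flow is downward (recharge condition).

|i_v| ≈ 0.360; vertical flow is downward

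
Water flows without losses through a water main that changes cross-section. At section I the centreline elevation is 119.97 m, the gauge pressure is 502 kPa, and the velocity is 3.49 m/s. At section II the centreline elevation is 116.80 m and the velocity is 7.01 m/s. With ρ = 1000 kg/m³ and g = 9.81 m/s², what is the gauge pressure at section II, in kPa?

Pressure head at I: ψ₁ = P₁/(ρg) = 502×1000 / (1000 × 9.81) = 51.17 m.
Velocity heads: v₁²/2g = 3.49²/19.62 = 0.621 m; v₂²/2g = 7.01²/19.62 = 2.505 m.
Total head H = z₁ + ψ₁ + v₁²/2g = 119.97 + 51.17 + 0.621 = 171.76 m.
ψ₂ = H − z₂ − v₂²/2g = 171.76 − 116.80 − 2.505 = 52.45 m.
P₂ = ρgψ₂ = 1000 × 9.81 × 52.45 ≈ 515 kPa.

P₂ ≈ 515 kPa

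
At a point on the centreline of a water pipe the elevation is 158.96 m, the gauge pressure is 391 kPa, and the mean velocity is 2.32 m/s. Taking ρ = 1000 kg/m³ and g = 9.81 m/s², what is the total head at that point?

Pressure head ψ = P/(ρg) = 391×1000 / (1000 × 9.81) = 39.86 m.
Velocity head = v²/(2g) = 2.32² / (2 × 9.81) = 0.274 m.
h = z + ψ + v²/(2g) = 158.96 + 39.86 + 0.274 = 199.09 m.

h ≈ 199.09 m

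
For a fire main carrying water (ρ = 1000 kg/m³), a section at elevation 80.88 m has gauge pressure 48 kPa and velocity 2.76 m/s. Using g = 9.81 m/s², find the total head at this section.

Pressure head ψ = P/(ρg) = 48×1000 / (1000 × 9.81) = 4.89 m.
Velocity head = v²/(2g) = 2.76² / (2 × 9.81) = 0.388 m.
h = z + ψ + v²/(2g) = 80.88 + 4.89 + 0.388 = 86.16 m.

h ≈ 86.16 m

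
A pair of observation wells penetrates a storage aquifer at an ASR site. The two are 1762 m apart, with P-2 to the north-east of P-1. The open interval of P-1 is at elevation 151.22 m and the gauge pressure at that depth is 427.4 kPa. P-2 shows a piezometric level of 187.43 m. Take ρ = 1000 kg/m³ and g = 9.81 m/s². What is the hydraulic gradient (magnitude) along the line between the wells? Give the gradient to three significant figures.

Pressure head at P-1: ψ = P/(ρg) = 427.4×1000 / (1000 × 9.81) = 43.57 m.
Total head at P-1: h = z + ψ = 151.22 + 43.57 = 194.79 m.
Total head at P-2: h = 187.43 m (water level in the piezometer is the total head).
Head difference: h(P-1) − h(P-2) = 194.79 − 187.43 = 7.36 m.
Hydraulic gradient: i = |Δh| / L = 7.36 / 1762 = 0.00418.

i ≈ 0.00418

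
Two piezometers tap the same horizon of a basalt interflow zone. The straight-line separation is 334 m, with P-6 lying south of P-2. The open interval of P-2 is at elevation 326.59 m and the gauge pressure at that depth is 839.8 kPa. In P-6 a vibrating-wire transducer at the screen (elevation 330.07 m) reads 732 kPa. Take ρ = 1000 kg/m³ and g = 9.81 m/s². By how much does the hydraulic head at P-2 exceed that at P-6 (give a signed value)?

Pressure head at P-2: ψ = P/(ρg) = 839.8×1000 / (1000 × 9.81) = 85.61 m.
Total head at P-2: h = z + ψ = 326.59 + 85.61 = 412.20 m.
Pressure head at P-6: ψ = P/(ρg) = 732×1000 / (1000 × 9.81) = 74.62 m.
Total head at P-6: h = z + ψ = 330.07 + 74.62 = 404.69 m.
Head difference: h(P-2) − h(P-6) = 412.20 − 404.69 = 7.51 m.

Δh ≈ 7.51 m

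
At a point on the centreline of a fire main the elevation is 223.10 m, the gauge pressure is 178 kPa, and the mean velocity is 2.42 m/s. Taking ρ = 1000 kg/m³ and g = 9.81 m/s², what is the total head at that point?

Pressure head ψ = P/(ρg) = 178×1000 / (1000 × 9.81) = 18.14 m.
Velocity head = v²/(2g) = 2.42² / (2 × 9.81) = 0.298 m.
h = z + ψ + v²/(2g) = 223.10 + 18.14 + 0.298 = 241.54 m.

h ≈ 241.54 m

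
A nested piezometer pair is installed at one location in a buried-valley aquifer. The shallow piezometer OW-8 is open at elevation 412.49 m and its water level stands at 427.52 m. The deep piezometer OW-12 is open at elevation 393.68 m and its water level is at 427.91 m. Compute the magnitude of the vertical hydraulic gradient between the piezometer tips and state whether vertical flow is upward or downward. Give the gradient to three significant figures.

Total head at OW-8: h = 427.52 m (water level in the standpipe).
Total head at OW-12: h = 427.91 m.
Δh = h(OW-8) − h(OW-12) = 427.52 − 427.91 = -0.39 m.
Vertical separation Δz = 412.49 − 393.68 = 18.81 m.
|i_v| = |Δh| / Δz = 0.39 / 18.81 = 0.0207.
Head is higher in the deep piezometer, so vertical flow is upward (discharge condition).

|i_v| ≈ 0.0207; vertical flow is upward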